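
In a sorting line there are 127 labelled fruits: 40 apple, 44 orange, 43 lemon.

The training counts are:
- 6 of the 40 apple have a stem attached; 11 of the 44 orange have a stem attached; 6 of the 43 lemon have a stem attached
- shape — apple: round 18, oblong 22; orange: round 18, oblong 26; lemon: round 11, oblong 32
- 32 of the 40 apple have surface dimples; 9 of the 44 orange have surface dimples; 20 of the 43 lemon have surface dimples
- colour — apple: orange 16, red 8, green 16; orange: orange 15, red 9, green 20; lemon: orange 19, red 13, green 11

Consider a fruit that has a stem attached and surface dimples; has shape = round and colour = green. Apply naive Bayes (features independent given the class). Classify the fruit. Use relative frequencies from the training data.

apple: (40/127) × (6/40) × (18/40) × (32/40) × (16/40) ≈ 0.00680315
orange: (44/127) × (11/44) × (18/44) × (9/44) × (20/44) ≈ 0.0032944
lemon: (43/127) × (6/43) × (11/43) × (20/43) × (11/43) ≈ 0.001438
Highest score → apple.

apple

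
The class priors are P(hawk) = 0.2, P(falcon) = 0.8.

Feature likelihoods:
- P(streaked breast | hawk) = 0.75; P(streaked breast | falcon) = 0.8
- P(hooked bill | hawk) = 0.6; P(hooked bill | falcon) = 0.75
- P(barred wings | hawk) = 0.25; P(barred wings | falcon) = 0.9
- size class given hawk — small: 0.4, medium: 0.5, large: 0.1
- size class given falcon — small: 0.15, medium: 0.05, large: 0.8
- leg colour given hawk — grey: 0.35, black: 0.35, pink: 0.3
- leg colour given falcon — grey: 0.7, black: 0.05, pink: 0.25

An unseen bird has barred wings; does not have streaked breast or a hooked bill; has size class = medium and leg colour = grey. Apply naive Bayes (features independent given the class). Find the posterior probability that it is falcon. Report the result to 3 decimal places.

hawk: 0.2 × (1−0.75) × (1−0.6) × 0.25 × 0.5 × 0.35 = 0.000875
falcon: 0.8 × (1−0.8) × (1−0.75) × 0.9 × 0.05 × 0.7 = 0.00126
P(falcon | x) = 0.00126 / 0.002135 ≈ 0.590

0.590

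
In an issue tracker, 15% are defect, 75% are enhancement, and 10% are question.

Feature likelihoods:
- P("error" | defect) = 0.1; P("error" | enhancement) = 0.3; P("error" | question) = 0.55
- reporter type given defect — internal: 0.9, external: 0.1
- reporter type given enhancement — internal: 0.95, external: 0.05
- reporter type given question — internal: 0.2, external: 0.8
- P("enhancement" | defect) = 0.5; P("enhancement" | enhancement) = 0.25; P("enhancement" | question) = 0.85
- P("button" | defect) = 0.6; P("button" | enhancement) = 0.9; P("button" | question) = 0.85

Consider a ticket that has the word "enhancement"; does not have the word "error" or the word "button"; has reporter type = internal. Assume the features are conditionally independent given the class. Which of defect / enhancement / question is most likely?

defect

defect: 0.15 × (1−0.1) × 0.9 × 0.5 × (1−0.6) = 0.0243
enhancement: 0.75 × (1−0.3) × 0.95 × 0.25 × (1−0.9) = 0.01246875
question: 0.1 × (1−0.55) × 0.2 × 0.85 × (1−0.85) = 0.0011475
Highest score → defect.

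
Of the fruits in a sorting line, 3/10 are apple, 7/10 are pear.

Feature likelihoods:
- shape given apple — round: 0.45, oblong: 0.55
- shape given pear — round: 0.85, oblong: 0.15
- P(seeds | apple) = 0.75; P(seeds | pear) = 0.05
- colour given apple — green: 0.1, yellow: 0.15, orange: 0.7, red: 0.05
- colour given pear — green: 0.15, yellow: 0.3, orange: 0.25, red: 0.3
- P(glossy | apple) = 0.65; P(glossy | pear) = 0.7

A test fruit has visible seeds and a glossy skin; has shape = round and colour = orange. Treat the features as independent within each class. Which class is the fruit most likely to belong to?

apple

apple: 0.3 × 0.45 × 0.75 × 0.7 × 0.65 = 0.04606875
pear: 0.7 × 0.85 × 0.05 × 0.25 × 0.7 = 0.00520625
Highest score → apple.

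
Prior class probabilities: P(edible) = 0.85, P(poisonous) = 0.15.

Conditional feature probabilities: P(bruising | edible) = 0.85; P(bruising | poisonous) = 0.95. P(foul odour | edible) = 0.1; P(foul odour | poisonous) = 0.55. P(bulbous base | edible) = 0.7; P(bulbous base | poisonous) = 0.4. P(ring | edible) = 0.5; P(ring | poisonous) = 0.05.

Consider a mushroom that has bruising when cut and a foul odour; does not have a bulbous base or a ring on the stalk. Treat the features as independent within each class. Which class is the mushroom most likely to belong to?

poisonous

edible: 0.85 × 0.85 × 0.1 × (1−0.7) × (1−0.5) = 0.0108375
poisonous: 0.15 × 0.95 × 0.55 × (1−0.4) × (1−0.05) = 0.04467375
Highest score → poisonous.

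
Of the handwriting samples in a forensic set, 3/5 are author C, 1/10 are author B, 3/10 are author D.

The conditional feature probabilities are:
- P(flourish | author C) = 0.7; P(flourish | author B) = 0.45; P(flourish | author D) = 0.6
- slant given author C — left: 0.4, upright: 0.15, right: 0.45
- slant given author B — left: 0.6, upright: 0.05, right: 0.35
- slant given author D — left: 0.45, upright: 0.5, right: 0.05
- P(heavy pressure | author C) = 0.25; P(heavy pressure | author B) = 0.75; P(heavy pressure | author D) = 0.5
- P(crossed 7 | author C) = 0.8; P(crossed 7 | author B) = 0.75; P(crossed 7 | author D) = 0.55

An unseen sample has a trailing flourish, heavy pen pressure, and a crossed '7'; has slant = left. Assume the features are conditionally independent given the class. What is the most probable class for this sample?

author C

author C: 0.6 × 0.7 × 0.4 × 0.25 × 0.8 = 0.0336
author B: 0.1 × 0.45 × 0.6 × 0.75 × 0.75 = 0.0151875
author D: 0.3 × 0.6 × 0.45 × 0.5 × 0.55 = 0.022275
Highest score → author C.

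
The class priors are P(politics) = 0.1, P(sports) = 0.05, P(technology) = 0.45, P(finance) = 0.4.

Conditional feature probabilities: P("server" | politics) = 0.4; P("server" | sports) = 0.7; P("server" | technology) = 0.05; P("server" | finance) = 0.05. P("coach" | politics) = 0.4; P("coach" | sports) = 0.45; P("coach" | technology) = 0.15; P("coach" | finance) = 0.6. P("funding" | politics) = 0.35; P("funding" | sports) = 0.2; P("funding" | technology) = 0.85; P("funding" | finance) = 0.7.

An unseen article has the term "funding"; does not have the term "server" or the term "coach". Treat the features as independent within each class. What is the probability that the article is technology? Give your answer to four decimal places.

0.7191

politics: 0.1 × (1−0.4) × (1−0.4) × 0.35 = 0.0126
sports: 0.05 × (1−0.7) × (1−0.45) × 0.2 = 0.00165
technology: 0.45 × (1−0.05) × (1−0.15) × 0.85 = 0.30886875
finance: 0.4 × (1−0.05) × (1−0.6) × 0.7 = 0.1064
P(technology | x) = 0.30886875 / 0.42951875 ≈ 0.7191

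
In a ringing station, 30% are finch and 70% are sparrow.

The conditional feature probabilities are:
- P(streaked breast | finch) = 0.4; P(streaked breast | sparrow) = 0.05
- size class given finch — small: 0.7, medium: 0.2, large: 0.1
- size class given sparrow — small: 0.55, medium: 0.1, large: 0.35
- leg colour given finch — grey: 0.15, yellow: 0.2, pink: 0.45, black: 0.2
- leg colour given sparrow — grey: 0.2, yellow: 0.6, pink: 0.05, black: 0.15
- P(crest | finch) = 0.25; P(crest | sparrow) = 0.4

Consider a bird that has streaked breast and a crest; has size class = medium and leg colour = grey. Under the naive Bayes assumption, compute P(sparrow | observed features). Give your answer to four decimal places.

0.2373

finch: 0.3 × 0.4 × 0.2 × 0.15 × 0.25 = 0.0009
sparrow: 0.7 × 0.05 × 0.1 × 0.2 × 0.4 = 0.00028
P(sparrow | x) = 0.00028 / 0.00118 ≈ 0.2373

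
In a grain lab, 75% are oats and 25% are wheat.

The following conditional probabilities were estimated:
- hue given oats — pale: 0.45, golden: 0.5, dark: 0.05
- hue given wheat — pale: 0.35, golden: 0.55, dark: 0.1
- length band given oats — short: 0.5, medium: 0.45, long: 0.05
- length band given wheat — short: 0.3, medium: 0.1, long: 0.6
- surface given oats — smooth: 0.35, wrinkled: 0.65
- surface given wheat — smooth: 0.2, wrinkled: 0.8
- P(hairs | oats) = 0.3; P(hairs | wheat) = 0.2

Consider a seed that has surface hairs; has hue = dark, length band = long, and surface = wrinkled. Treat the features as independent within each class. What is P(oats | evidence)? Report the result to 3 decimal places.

0.132

oats: 0.75 × 0.05 × 0.05 × 0.65 × 0.3 = 0.000365625
wheat: 0.25 × 0.1 × 0.6 × 0.8 × 0.2 = 0.0024
P(oats | x) = 0.000365625 / 0.002765625 ≈ 0.132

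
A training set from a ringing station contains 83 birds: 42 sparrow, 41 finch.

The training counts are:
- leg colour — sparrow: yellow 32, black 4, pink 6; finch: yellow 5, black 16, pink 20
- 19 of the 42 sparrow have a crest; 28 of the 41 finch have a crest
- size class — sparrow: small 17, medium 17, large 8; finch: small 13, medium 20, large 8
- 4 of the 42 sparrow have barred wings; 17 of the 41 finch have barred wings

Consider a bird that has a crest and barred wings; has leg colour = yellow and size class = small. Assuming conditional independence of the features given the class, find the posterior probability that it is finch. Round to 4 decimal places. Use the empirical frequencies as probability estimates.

sparrow: (42/83) × (32/42) × (19/42) × (17/42) × (4/42) ≈ 0.00672336
finch: (41/83) × (5/41) × (28/41) × (13/41) × (17/41) ≈ 0.00540867
P(finch | x) = 0.00540867 / 0.01213203 ≈ 0.4458

0.4458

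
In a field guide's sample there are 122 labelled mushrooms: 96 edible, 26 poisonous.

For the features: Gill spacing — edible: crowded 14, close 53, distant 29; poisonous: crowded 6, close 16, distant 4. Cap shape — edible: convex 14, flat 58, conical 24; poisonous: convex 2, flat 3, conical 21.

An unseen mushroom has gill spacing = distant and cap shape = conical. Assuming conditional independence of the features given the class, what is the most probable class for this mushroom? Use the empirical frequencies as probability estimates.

edible

edible: (96/122) × (29/96) × (24/96) ≈ 0.0594262
poisonous: (26/122) × (4/26) × (21/26) ≈ 0.0264817
Highest score → edible.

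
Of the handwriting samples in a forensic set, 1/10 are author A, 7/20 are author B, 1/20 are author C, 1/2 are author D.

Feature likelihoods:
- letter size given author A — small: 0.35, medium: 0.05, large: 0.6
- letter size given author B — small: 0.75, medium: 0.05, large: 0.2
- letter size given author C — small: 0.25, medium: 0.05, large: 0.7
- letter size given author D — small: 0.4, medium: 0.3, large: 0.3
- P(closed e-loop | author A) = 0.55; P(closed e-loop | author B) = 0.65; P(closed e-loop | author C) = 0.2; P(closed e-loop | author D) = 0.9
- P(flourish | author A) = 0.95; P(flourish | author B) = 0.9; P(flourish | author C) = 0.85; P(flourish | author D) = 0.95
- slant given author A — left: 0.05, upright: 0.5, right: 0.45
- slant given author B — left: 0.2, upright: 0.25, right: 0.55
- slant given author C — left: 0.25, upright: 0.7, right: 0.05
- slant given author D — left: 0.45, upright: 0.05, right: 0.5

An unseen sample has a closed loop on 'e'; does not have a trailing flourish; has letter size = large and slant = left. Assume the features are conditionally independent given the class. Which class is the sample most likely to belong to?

author D

author A: 0.1 × 0.6 × 0.55 × (1−0.95) × 0.05 = 0.0000825
author B: 0.35 × 0.2 × 0.65 × (1−0.9) × 0.2 = 0.00091
author C: 0.05 × 0.7 × 0.2 × (1−0.85) × 0.25 = 0.0002625
author D: 0.5 × 0.3 × 0.9 × (1−0.95) × 0.45 = 0.0030375
Highest score → author D.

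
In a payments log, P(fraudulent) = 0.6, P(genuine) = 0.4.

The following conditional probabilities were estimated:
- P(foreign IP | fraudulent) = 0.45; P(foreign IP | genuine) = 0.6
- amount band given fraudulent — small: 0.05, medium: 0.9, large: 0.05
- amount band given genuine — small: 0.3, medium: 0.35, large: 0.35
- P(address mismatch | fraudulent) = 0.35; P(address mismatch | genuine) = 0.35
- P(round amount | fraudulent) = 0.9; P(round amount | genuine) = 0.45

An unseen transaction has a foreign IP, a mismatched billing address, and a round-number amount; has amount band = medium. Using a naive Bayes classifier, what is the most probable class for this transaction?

fraudulent

fraudulent: 0.6 × 0.45 × 0.9 × 0.35 × 0.9 = 0.076545
genuine: 0.4 × 0.6 × 0.35 × 0.35 × 0.45 = 0.01323
Highest score → fraudulent.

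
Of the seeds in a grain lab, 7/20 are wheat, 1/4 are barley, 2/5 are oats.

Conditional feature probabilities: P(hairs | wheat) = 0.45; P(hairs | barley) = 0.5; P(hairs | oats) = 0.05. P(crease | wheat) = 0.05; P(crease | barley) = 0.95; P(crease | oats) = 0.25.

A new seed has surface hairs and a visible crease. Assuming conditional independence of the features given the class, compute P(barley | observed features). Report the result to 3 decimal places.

0.902

wheat: 0.35 × 0.45 × 0.05 = 0.007875
barley: 0.25 × 0.5 × 0.95 = 0.11875
oats: 0.4 × 0.05 × 0.25 = 0.005
P(barley | x) = 0.11875 / 0.131625 ≈ 0.902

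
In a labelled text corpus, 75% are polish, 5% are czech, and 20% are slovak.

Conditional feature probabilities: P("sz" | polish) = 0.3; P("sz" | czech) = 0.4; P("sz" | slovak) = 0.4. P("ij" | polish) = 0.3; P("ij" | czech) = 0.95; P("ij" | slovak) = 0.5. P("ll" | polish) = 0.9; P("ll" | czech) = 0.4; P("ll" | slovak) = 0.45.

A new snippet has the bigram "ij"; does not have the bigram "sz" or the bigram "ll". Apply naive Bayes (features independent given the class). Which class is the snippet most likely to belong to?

slovak

polish: 0.75 × (1−0.3) × 0.3 × (1−0.9) = 0.01575
czech: 0.05 × (1−0.4) × 0.95 × (1−0.4) = 0.0171
slovak: 0.2 × (1−0.4) × 0.5 × (1−0.45) = 0.033
Highest score → slovak.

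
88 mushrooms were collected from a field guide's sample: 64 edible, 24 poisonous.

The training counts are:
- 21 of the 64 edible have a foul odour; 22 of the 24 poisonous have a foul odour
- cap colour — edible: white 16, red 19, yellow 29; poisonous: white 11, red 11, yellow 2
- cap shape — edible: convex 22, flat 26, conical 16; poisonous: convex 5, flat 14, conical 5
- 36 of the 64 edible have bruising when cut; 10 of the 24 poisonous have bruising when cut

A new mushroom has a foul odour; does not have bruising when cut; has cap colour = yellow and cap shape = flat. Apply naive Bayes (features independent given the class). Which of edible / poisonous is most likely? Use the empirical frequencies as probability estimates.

edible

edible: (64/88) × (21/64) × (29/64) × (26/64) × (28/64) ≈ 0.0192188
poisonous: (24/88) × (22/24) × (2/24) × (14/24) × (14/24) ≈ 0.00708912
Highest score → edible.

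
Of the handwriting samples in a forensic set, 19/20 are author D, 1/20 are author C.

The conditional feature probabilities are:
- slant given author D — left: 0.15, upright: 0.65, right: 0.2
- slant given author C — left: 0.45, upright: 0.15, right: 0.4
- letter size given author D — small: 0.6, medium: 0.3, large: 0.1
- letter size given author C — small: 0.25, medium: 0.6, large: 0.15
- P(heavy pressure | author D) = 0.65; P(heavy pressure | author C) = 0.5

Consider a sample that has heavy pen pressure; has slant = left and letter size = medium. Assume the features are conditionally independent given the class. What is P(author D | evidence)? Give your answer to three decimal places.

0.805

author D: 0.95 × 0.15 × 0.3 × 0.65 = 0.0277875
author C: 0.05 × 0.45 × 0.6 × 0.5 = 0.00675
P(author D | x) = 0.0277875 / 0.0345375 ≈ 0.805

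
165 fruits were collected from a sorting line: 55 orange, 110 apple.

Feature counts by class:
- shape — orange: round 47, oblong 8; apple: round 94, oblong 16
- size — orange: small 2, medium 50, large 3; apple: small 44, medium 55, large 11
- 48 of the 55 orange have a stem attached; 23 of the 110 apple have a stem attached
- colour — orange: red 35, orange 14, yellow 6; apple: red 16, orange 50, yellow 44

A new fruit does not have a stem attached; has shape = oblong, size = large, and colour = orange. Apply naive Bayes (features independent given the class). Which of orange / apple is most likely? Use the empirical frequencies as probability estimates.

apple

orange: (55/165) × (8/55) × (3/55) × (7/55) × (14/55) ≈ 0.0000856772
apple: (110/165) × (16/110) × (11/110) × (87/110) × (50/110) ≈ 0.0034861
Highest score → apple.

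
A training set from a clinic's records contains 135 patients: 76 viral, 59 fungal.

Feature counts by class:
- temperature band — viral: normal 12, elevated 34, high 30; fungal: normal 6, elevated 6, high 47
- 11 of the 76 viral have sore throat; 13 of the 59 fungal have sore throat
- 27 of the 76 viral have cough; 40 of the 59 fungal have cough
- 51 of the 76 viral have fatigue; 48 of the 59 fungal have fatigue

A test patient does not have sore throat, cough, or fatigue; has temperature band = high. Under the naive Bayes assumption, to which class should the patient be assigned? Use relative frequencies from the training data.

viral: (76/135) × (30/76) × (65/76) × (49/76) × (25/76) ≈ 0.0403085
fungal: (59/135) × (47/59) × (46/59) × (19/59) × (11/59) ≈ 0.0162972
Highest score → viral.

viral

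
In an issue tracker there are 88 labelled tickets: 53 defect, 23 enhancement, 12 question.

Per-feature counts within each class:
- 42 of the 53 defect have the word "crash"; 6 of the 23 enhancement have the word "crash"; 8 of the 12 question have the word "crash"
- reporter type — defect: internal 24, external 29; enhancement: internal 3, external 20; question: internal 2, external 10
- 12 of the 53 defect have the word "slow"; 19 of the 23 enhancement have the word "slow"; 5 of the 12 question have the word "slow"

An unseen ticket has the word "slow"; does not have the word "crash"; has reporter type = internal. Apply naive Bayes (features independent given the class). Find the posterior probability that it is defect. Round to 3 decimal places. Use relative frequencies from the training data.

defect: (53/88) × (11/53) × (24/53) × (12/53) ≈ 0.0128159
enhancement: (23/88) × (17/23) × (3/23) × (19/23) ≈ 0.0208154
question: (12/88) × (4/12) × (2/12) × (5/12) ≈ 0.00315657
P(defect | x) = 0.0128159 / 0.03678787 ≈ 0.348

0.348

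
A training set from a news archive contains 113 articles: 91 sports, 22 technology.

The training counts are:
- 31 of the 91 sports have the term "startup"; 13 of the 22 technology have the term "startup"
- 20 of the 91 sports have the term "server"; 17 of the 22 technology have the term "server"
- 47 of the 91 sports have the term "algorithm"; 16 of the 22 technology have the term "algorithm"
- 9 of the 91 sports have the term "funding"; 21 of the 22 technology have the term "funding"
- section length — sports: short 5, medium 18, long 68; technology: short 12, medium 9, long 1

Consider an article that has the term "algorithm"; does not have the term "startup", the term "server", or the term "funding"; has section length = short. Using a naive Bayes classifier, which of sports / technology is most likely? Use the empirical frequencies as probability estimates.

sports

sports: (91/113) × (60/91) × (71/91) × (47/91) × (82/91) × (5/91) ≈ 0.0105937
technology: (22/113) × (9/22) × (5/22) × (16/22) × (1/22) × (12/22) ≈ 0.000326396
Highest score → sports.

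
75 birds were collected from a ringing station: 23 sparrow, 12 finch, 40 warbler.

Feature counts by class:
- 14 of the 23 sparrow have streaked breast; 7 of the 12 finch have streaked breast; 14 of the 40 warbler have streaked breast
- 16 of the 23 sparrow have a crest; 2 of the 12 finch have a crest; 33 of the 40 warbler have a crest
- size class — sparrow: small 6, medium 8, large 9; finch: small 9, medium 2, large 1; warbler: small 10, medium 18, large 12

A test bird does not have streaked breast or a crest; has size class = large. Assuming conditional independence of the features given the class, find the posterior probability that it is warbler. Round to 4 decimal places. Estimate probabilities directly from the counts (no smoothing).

sparrow: (23/75) × (9/23) × (7/23) × (9/23) ≈ 0.0142911
finch: (12/75) × (5/12) × (10/12) × (1/12) ≈ 0.00462963
warbler: (40/75) × (26/40) × (7/40) × (12/40) = 0.0182
P(warbler | x) = 0.0182 / 0.03712073 ≈ 0.4903

0.4903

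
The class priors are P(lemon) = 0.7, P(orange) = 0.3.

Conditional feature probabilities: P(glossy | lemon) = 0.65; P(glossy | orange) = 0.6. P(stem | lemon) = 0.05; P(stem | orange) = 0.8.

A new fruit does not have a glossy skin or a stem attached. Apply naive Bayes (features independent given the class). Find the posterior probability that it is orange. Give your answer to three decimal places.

lemon: 0.7 × (1−0.65) × (1−0.05) = 0.23275
orange: 0.3 × (1−0.6) × (1−0.8) = 0.024
P(orange | x) = 0.024 / 0.25675 ≈ 0.093

0.093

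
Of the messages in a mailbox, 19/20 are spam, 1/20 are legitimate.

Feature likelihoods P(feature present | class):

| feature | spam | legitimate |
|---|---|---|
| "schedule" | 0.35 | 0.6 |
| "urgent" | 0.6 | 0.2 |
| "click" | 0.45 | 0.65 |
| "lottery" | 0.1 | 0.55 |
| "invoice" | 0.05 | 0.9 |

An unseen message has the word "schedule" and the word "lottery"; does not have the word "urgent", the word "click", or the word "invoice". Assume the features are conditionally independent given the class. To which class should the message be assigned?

spam

spam: 0.95 × 0.35 × (1−0.6) × (1−0.45) × 0.1 × (1−0.05) = 0.00694925
legitimate: 0.05 × 0.6 × (1−0.2) × (1−0.65) × 0.55 × (1−0.9) = 0.000462
Highest score → spam.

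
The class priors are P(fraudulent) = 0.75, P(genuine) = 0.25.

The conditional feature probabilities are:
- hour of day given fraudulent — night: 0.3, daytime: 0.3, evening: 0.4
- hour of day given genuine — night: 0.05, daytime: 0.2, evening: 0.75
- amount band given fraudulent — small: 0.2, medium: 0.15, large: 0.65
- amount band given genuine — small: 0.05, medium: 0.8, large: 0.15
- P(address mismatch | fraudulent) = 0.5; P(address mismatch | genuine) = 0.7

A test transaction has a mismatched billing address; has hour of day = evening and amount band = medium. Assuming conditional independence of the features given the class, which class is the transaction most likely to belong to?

genuine

fraudulent: 0.75 × 0.4 × 0.15 × 0.5 = 0.0225
genuine: 0.25 × 0.75 × 0.8 × 0.7 = 0.105
Highest score → genuine.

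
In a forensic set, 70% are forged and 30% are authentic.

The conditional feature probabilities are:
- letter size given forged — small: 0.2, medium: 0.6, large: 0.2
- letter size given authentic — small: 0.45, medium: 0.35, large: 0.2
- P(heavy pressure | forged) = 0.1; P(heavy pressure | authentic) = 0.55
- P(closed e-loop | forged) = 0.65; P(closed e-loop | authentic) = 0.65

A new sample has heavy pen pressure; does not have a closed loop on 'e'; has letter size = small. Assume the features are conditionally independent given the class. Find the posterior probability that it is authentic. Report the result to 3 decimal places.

0.841

forged: 0.7 × 0.2 × 0.1 × (1−0.65) = 0.0049
authentic: 0.3 × 0.45 × 0.55 × (1−0.65) = 0.0259875
P(authentic | x) = 0.0259875 / 0.0308875 ≈ 0.841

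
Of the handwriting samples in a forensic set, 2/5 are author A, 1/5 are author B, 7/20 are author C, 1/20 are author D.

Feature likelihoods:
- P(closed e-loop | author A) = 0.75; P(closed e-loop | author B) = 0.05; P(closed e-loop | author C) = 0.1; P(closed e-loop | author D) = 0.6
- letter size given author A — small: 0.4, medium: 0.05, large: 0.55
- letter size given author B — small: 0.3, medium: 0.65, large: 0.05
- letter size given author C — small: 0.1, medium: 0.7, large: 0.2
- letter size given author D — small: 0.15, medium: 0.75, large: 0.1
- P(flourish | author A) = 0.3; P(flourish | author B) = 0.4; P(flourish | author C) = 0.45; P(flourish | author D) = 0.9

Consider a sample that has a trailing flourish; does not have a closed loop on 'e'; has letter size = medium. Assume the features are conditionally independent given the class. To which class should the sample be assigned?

author A: 0.4 × (1−0.75) × 0.05 × 0.3 = 0.0015
author B: 0.2 × (1−0.05) × 0.65 × 0.4 = 0.0494
author C: 0.35 × (1−0.1) × 0.7 × 0.45 = 0.099225
author D: 0.05 × (1−0.6) × 0.75 × 0.9 = 0.0135
Highest score → author C.

author C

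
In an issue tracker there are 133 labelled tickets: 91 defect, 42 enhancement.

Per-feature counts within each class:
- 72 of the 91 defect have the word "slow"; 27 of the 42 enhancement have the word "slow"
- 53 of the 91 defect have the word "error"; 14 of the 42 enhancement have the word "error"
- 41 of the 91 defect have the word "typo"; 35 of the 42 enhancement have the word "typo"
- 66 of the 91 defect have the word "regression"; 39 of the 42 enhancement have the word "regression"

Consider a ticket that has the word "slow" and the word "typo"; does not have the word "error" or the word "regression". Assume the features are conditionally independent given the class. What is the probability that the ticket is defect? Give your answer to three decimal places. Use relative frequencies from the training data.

0.776

defect: (91/133) × (72/91) × (38/91) × (41/91) × (25/91) ≈ 0.0279811
enhancement: (42/133) × (27/42) × (28/42) × (35/42) × (3/42) ≈ 0.00805585
P(defect | x) = 0.0279811 / 0.03603695 ≈ 0.776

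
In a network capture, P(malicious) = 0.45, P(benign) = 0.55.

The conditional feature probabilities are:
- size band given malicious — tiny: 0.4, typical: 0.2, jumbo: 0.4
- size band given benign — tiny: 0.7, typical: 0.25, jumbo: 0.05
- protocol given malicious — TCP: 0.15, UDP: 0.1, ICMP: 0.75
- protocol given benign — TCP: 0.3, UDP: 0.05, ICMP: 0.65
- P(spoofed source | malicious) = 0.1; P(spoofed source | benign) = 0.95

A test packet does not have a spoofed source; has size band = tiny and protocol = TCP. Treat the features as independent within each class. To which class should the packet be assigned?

malicious

malicious: 0.45 × 0.4 × 0.15 × (1−0.1) = 0.0243
benign: 0.55 × 0.7 × 0.3 × (1−0.95) = 0.005775
Highest score → malicious.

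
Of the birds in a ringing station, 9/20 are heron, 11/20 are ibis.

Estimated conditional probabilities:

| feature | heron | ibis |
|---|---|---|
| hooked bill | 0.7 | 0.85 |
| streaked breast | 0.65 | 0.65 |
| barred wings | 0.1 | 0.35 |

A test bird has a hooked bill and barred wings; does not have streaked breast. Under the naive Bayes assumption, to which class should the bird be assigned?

ibis

heron: 0.45 × 0.7 × (1−0.65) × 0.1 = 0.011025
ibis: 0.55 × 0.85 × (1−0.65) × 0.35 = 0.05726875
Highest score → ibis.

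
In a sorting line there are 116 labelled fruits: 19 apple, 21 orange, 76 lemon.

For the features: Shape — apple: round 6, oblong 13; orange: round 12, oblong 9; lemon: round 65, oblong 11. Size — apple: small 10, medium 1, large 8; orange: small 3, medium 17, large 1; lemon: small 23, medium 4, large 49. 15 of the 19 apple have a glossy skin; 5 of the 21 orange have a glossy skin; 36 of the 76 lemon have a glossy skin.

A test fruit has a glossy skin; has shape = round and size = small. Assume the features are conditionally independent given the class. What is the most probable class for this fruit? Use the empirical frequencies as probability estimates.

apple: (19/116) × (6/19) × (10/19) × (15/19) ≈ 0.021492
orange: (21/116) × (12/21) × (3/21) × (5/21) ≈ 0.00351865
lemon: (76/116) × (65/76) × (23/76) × (36/76) ≈ 0.0803264
Highest score → lemon.

lemon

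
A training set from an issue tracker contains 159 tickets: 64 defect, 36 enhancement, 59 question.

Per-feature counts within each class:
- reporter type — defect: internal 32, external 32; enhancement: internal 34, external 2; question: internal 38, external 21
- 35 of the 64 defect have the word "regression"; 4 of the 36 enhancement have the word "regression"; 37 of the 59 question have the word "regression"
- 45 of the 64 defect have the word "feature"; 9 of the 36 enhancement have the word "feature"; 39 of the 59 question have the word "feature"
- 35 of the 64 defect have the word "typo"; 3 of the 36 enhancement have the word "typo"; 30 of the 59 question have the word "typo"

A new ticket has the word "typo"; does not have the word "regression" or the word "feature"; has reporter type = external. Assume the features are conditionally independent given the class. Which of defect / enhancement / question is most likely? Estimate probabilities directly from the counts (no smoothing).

defect

defect: (64/159) × (32/64) × (29/64) × (19/64) × (35/64) ≈ 0.0148058
enhancement: (36/159) × (2/36) × (32/36) × (27/36) × (3/36) ≈ 0.000698812
question: (59/159) × (21/59) × (22/59) × (20/59) × (30/59) ≈ 0.00848868
Highest score → defect.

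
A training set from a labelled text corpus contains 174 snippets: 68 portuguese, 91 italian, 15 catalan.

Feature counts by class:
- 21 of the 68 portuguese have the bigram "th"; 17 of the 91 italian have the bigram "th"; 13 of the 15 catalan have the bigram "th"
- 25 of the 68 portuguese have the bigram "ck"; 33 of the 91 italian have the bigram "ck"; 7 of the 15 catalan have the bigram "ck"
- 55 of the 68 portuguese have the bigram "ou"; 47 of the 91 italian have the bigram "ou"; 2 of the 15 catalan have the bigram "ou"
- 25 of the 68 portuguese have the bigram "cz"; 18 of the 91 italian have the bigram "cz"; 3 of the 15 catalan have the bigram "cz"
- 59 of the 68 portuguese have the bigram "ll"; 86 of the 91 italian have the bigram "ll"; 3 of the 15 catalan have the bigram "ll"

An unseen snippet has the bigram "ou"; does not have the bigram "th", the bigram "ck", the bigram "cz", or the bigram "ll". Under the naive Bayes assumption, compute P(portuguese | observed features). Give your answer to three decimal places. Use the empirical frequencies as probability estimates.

0.633

portuguese: (68/174) × (47/68) × (43/68) × (55/68) × (43/68) × (9/68) ≈ 0.0115626
italian: (91/174) × (74/91) × (58/91) × (47/91) × (73/91) × (5/91) ≈ 0.00617072
catalan: (15/174) × (2/15) × (8/15) × (2/15) × (12/15) × (12/15) ≈ 0.000523116
P(portuguese | x) = 0.0115626 / 0.018256436 ≈ 0.633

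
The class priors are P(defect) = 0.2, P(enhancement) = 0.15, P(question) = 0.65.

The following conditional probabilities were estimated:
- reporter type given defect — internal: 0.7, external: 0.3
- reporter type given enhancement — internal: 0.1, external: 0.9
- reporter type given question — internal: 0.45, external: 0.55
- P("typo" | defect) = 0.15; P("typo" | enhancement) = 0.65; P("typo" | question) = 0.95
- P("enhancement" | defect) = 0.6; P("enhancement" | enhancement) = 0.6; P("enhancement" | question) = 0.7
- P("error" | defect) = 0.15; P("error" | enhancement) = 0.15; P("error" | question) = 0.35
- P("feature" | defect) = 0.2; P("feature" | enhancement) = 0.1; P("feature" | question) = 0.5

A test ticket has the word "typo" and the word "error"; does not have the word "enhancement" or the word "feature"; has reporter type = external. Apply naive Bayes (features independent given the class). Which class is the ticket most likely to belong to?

question

defect: 0.2 × 0.3 × 0.15 × (1−0.6) × 0.15 × (1−0.2) = 0.000432
enhancement: 0.15 × 0.9 × 0.65 × (1−0.6) × 0.15 × (1−0.1) = 0.0047385
question: 0.65 × 0.55 × 0.95 × (1−0.7) × 0.35 × (1−0.5) = 0.0178303125
Highest score → question.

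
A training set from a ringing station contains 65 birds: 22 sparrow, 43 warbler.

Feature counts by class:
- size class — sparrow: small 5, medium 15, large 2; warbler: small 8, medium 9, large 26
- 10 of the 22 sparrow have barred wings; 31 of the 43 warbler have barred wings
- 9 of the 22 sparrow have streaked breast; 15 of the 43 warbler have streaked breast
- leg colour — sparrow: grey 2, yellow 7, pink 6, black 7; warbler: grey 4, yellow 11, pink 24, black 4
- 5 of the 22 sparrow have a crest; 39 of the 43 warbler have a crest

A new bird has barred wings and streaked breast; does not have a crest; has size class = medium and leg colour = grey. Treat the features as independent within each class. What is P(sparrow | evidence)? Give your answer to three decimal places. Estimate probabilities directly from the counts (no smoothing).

sparrow: (22/65) × (15/22) × (10/22) × (9/22) × (2/22) × (17/22) ≈ 0.00301445
warbler: (43/65) × (9/43) × (31/43) × (15/43) × (4/43) × (4/43) ≈ 0.00030132
P(sparrow | x) = 0.00301445 / 0.00331577 ≈ 0.909

0.909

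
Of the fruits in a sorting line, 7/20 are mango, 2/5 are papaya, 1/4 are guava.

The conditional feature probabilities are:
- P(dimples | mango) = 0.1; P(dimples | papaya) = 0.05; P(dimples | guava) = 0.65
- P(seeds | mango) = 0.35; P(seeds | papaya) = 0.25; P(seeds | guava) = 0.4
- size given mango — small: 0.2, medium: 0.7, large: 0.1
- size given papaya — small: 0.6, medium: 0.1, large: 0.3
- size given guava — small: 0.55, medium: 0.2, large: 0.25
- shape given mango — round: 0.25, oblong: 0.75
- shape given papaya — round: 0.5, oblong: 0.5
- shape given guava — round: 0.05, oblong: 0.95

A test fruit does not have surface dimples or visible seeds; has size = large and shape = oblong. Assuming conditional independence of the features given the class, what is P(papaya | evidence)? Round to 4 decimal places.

mango: 0.35 × (1−0.1) × (1−0.35) × 0.1 × 0.75 = 0.01535625
papaya: 0.4 × (1−0.05) × (1−0.25) × 0.3 × 0.5 = 0.04275
guava: 0.25 × (1−0.65) × (1−0.4) × 0.25 × 0.95 = 0.01246875
P(papaya | x) = 0.04275 / 0.070575 ≈ 0.6057

0.6057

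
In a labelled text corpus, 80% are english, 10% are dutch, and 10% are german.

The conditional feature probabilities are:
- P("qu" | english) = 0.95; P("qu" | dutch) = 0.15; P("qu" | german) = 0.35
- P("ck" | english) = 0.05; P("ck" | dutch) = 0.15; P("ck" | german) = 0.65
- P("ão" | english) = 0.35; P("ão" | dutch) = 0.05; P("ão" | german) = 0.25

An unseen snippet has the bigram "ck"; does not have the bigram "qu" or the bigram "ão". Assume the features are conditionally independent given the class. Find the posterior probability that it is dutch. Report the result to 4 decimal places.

0.2686

english: 0.8 × (1−0.95) × 0.05 × (1−0.35) = 0.0013
dutch: 0.1 × (1−0.15) × 0.15 × (1−0.05) = 0.0121125
german: 0.1 × (1−0.35) × 0.65 × (1−0.25) = 0.0316875
P(dutch | x) = 0.0121125 / 0.0451 ≈ 0.2686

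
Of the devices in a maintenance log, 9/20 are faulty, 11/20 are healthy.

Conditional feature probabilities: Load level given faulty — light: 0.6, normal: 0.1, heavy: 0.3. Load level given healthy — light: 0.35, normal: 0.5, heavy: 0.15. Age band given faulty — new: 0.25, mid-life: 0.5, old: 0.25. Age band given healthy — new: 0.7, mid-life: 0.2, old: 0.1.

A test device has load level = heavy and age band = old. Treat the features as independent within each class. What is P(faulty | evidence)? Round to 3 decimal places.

faulty: 0.45 × 0.3 × 0.25 = 0.03375
healthy: 0.55 × 0.15 × 0.1 = 0.00825
P(faulty | x) = 0.03375 / 0.042 ≈ 0.804

0.804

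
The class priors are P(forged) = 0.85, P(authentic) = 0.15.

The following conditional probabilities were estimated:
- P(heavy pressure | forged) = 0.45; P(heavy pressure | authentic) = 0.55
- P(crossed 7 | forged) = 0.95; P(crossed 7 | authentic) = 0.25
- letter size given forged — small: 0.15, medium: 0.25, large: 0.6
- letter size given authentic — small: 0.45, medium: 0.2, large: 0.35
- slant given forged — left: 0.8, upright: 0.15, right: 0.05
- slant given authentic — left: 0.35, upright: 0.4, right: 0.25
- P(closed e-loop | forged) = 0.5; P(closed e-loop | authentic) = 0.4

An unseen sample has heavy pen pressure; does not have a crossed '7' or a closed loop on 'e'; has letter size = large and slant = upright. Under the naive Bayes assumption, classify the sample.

forged: 0.85 × 0.45 × (1−0.95) × 0.6 × 0.15 × (1−0.5) = 0.000860625
authentic: 0.15 × 0.55 × (1−0.25) × 0.35 × 0.4 × (1−0.4) = 0.0051975
Highest score → authentic.

authentic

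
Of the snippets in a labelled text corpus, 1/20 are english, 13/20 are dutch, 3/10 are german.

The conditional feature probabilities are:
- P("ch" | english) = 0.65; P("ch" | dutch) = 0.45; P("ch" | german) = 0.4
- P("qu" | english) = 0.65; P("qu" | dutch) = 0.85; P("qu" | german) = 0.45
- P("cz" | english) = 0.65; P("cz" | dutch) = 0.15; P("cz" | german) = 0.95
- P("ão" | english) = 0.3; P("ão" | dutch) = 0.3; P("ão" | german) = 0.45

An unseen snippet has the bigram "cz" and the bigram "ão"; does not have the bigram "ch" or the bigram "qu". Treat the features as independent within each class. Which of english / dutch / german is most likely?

german

english: 0.05 × (1−0.65) × (1−0.65) × 0.65 × 0.3 = 0.001194375
dutch: 0.65 × (1−0.45) × (1−0.85) × 0.15 × 0.3 = 0.002413125
german: 0.3 × (1−0.4) × (1−0.45) × 0.95 × 0.45 = 0.0423225
Highest score → german.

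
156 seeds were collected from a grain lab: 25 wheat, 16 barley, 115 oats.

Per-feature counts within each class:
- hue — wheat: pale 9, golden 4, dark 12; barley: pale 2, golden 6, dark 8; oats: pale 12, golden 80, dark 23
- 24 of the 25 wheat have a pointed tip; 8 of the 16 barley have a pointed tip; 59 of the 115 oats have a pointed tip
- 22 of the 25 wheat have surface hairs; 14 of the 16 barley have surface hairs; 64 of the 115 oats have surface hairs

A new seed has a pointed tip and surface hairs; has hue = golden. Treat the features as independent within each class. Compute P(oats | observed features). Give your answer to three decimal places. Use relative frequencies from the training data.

0.792

wheat: (25/156) × (4/25) × (24/25) × (22/25) ≈ 0.0216615
barley: (16/156) × (6/16) × (8/16) × (14/16) ≈ 0.0168269
oats: (115/156) × (80/115) × (59/115) × (64/115) ≈ 0.14642
P(oats | x) = 0.14642 / 0.1849084 ≈ 0.792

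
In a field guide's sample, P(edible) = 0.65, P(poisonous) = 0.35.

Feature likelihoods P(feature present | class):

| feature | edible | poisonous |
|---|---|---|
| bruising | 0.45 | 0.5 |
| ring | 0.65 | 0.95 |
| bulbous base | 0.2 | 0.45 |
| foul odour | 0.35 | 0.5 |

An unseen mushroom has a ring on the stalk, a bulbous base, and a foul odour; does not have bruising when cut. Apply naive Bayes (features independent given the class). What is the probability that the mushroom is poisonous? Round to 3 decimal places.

edible: 0.65 × (1−0.45) × 0.65 × 0.2 × 0.35 = 0.01626625
poisonous: 0.35 × (1−0.5) × 0.95 × 0.45 × 0.5 = 0.03740625
P(poisonous | x) = 0.03740625 / 0.0536725 ≈ 0.697

0.697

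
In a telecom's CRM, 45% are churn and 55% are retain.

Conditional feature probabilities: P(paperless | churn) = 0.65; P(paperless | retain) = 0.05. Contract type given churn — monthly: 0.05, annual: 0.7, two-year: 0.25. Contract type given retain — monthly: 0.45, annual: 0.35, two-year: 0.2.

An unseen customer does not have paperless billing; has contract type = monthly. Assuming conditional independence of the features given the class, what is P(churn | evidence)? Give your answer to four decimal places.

churn: 0.45 × (1−0.65) × 0.05 = 0.007875
retain: 0.55 × (1−0.05) × 0.45 = 0.235125
P(churn | x) = 0.007875 / 0.243 ≈ 0.0324

0.0324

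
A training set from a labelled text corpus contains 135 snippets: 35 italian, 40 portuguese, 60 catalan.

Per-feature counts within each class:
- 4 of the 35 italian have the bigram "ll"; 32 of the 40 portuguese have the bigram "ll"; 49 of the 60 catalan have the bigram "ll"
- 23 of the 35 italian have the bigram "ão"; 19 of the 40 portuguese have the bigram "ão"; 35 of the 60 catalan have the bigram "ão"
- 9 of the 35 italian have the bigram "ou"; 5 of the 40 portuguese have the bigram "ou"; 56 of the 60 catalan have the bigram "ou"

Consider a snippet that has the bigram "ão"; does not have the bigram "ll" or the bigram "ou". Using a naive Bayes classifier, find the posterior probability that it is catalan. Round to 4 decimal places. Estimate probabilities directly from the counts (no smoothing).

italian: (35/135) × (31/35) × (23/35) × (26/35) ≈ 0.112097
portuguese: (40/135) × (8/40) × (19/40) × (35/40) ≈ 0.0246296
catalan: (60/135) × (11/60) × (35/60) × (4/60) ≈ 0.00316872
P(catalan | x) = 0.00316872 / 0.13989532 ≈ 0.0227

0.0227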